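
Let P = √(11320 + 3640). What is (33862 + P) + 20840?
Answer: 54702 + 4*√935 ≈ 54824.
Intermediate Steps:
P = 4*√935 (P = √14960 = 4*√935 ≈ 122.31)
(33862 + P) + 20840 = (33862 + 4*√935) + 20840 = 54702 + 4*√935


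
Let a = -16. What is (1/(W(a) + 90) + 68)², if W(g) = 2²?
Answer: 40870449/8836 ≈ 4625.4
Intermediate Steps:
W(g) = 4
(1/(W(a) + 90) + 68)² = (1/(4 + 90) + 68)² = (1/94 + 68)² = (6393/94)² = 40870449/8836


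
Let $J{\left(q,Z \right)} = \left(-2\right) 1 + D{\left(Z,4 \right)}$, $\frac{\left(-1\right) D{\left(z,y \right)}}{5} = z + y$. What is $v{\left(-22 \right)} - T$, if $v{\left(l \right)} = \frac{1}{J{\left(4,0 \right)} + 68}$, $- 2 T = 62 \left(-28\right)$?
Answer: $- \frac{39927}{46} \approx -867.98$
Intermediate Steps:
$D{\left(z,y \right)} = - 5 y - 5 z$ ($D{\left(z,y \right)} = - 5 \left(z + y\right) = - 5 \left(y + z\right) = - 5 y - 5 z$)
$T = 868$ ($T = - \frac{62 \left(-28\right)}{2} = \left(- \frac{1}{2}\right) \left(-1736\right) = 868$)
$J{\left(q,Z \right)} = -22 - 5 Z$ ($J{\left(q,Z \right)} = \left(-2\right) 1 - \left(20 + 5 Z\right) = -2 - \left(20 + 5 Z\right) = -22 - 5 Z$)
$v{\left(l \right)} = \frac{1}{46}$ ($v{\left(l \right)} = \frac{1}{\left(-22 - 0\right) + 68} = \frac{1}{\left(-22 + 0\right) + 68} = \frac{1}{-22 + 68} = \frac{1}{46}$)
$v{\left(-22 \right)} - T = \frac{1}{46} - 868 = - \frac{39927}{46}$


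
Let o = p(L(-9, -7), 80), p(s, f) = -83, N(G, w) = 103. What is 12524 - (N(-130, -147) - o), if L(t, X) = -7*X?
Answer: 12338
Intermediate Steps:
o = -83
12524 - (N(-130, -147) - o) = 12524 - (103 - 1*(-83)) = 12524 - (103 + 83) = 12524 - 1*186 = 12524 - 186 = 12338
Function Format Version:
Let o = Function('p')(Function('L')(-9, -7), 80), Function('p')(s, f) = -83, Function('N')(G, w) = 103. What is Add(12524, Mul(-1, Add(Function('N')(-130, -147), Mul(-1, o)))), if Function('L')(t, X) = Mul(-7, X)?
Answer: 12338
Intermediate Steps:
o = -83
Add(12524, Mul(-1, Add(Function('N')(-130, -147), Mul(-1, o)))) = Add(12524, Mul(-1, Add(103, Mul(-1, -83)))) = Add(12524, Mul(-1, Add(103, 83))) = Add(12524, Mul(-1, 186)) = Add(12524, -186) = 12338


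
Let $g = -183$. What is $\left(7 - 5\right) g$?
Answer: $-366$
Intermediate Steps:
$\left(7 - 5\right) g = \left(7 - 5\right) \left(-183\right) = 2 \left(-183\right) = -366$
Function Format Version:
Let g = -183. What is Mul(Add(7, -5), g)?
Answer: -366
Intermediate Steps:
Mul(Add(7, -5), g) = Mul(Add(7, -5), -183) = Mul(2, -183) = -366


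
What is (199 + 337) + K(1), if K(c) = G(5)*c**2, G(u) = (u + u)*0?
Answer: 536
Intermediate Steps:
G(u) = 0 (G(u) = (2*u)*0 = 0)
K(c) = 0 (K(c) = 0*c**2 = 0)
(199 + 337) + K(1) = (199 + 337) + 0 = 536 + 0 = 536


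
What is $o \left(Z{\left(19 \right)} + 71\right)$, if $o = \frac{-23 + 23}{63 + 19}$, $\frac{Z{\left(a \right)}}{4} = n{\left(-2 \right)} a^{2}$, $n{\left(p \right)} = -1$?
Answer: $0$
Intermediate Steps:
$Z{\left(a \right)} = - 4 a^{2}$ ($Z{\left(a \right)} = 4 \left(- a^{2}\right) = - 4 a^{2}$)
$o = 0$ ($o = \frac{0}{82} = 0 \cdot \frac{1}{82} = 0$)
$o \left(Z{\left(19 \right)} + 71\right) = 0 \left(- 4 \cdot 19^{2} + 71\right) = 0 \left(\left(-4\right) 361 + 71\right) = 0 \left(-1444 + 71\right) = 0 \left(-1373\right) = 0$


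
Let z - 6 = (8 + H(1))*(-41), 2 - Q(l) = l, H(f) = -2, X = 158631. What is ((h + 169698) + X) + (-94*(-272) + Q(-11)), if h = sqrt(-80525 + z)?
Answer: 353910 + I*sqrt(80765) ≈ 3.5391e+5 + 284.19*I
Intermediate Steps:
Q(l) = 2 - l
z = -240 (z = 6 + (8 - 2)*(-41) = 6 + 6*(-41) = 6 - 246 = -240)
h = I*sqrt(80765) (h = sqrt(-80525 - 240) = sqrt(-80765) = I*sqrt(80765) ≈ 284.19*I)
((h + 169698) + X) + (-94*(-272) + Q(-11)) = ((I*sqrt(80765) + 169698) + 158631) + (-94*(-272) + (2 - 1*(-11))) = ((169698 + I*sqrt(80765)) + 158631) + (25568 + (2 + 11)) = (328329 + I*sqrt(80765)) + (25568 + 13) = (328329 + I*sqrt(80765)) + 25581 = 353910 + I*sqrt(80765)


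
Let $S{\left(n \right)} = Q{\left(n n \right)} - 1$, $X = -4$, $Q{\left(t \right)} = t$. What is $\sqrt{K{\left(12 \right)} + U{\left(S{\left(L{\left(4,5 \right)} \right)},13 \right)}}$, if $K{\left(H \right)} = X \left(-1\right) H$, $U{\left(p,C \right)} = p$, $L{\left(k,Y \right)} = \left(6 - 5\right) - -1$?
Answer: $\sqrt{51} \approx 7.1414$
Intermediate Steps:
$L{\left(k,Y \right)} = 2$ ($L{\left(k,Y \right)} = 1 + 1 = 2$)
$S{\left(n \right)} = -1 + n^{2}$ ($S{\left(n \right)} = n n - 1 = n^{2} - 1 = -1 + n^{2}$)
$K{\left(H \right)} = 4 H$ ($K{\left(H \right)} = \left(-4\right) \left(-1\right) H = 4 H$)
$\sqrt{K{\left(12 \right)} + U{\left(S{\left(L{\left(4,5 \right)} \right)},13 \right)}} = \sqrt{4 \cdot 12 - \left(1 - 2^{2}\right)} = \sqrt{48 + \left(-1 + 4\right)} = \sqrt{48 + 3} = \sqrt{51}$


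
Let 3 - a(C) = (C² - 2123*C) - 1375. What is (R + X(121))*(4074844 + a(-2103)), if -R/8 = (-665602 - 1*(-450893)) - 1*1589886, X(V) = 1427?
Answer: -69462926195472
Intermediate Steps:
a(C) = 1378 - C² + 2123*C (a(C) = 3 - ((C² - 2123*C) - 1375) = 3 - (-1375 + C² - 2123*C) = 3 + (1375 - C² + 2123*C) = 1378 - C² + 2123*C)
R = 14436760 (R = -8*((-665602 - 1*(-450893)) - 1*1589886) = -8*((-665602 + 450893) - 1589886) = -8*(-214709 - 1589886) = -8*(-1804595) = 14436760)
(R + X(121))*(4074844 + a(-2103)) = (14436760 + 1427)*(4074844 + (1378 - 1*(-2103)² + 2123*(-2103))) = 14438187*(4074844 + (1378 - 1*4422609 - 4464669)) = 14438187*(4074844 + (1378 - 4422609 - 4464669)) = 14438187*(4074844 - 8885900) = 14438187*(-4811056) = -69462926195472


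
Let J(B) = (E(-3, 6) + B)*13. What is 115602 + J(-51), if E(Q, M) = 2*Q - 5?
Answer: 114796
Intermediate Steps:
E(Q, M) = -5 + 2*Q
J(B) = -143 + 13*B (J(B) = ((-5 + 2*(-3)) + B)*13 = ((-5 - 6) + B)*13 = (-11 + B)*13 = -143 + 13*B)
115602 + J(-51) = 115602 + (-143 + 13*(-51)) = 115602 + (-143 - 663) = 115602 - 806 = 114796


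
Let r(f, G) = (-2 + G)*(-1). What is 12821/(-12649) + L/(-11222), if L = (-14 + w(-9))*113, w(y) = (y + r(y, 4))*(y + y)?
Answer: -203437635/70973539 ≈ -2.8664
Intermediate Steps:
r(f, G) = 2 - G
w(y) = 2*y*(-2 + y) (w(y) = (y + (2 - 1*4))*(y + y) = (y + (2 - 4))*(2*y) = (y - 2)*(2*y) = (-2 + y)*(2*y) = 2*y*(-2 + y))
L = 20792 (L = (-14 + 2*(-9)*(-2 - 9))*113 = (-14 + 2*(-9)*(-11))*113 = (-14 + 198)*113 = 184*113 = 20792)
12821/(-12649) + L/(-11222) = 12821/(-12649) + 20792/(-11222) = 12821*(-1/12649) + 20792*(-1/11222) = -12821/12649 - 10396/5611 = -203437635/70973539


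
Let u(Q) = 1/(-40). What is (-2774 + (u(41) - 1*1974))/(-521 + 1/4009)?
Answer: 761393289/83547520 ≈ 9.1133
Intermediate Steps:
u(Q) = -1/40
(-2774 + (u(41) - 1*1974))/(-521 + 1/4009) = (-2774 + (-1/40 - 1*1974))/(-521 + 1/4009) = (-2774 + (-1/40 - 1974))/(-521 + 1/4009) = (-2774 - 78961/40)/(-2088688/4009) = -189921/40*(-4009/2088688) = 761393289/83547520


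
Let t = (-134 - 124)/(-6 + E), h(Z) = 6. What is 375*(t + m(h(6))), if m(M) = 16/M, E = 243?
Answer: 46750/79 ≈ 591.77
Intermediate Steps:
t = -86/79 (t = (-134 - 124)/(-6 + 243) = -258/237 = -258*1/237 = -86/79 ≈ -1.0886)
375*(t + m(h(6))) = 375*(-86/79 + 16/6) = 375*(-86/79 + 16*(1/6)) = 375*(-86/79 + 8/3) = 375*(374/237) = 46750/79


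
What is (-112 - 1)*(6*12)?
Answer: -8136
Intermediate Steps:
(-112 - 1)*(6*12) = -113*72 = -8136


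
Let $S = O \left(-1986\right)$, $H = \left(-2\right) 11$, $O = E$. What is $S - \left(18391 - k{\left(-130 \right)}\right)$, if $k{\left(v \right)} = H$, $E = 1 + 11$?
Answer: $-42245$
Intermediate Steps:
$E = 12$
$O = 12$
$H = -22$
$k{\left(v \right)} = -22$
$S = -23832$ ($S = 12 \left(-1986\right) = -23832$)
$S - \left(18391 - k{\left(-130 \right)}\right) = -23832 - \left(18391 - -22\right) = -23832 - \left(18391 + 22\right) = -23832 - 18413 = -42245$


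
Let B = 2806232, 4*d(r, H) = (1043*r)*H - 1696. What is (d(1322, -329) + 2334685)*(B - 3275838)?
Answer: 52161872700935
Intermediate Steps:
d(r, H) = -424 + 1043*H*r/4 (d(r, H) = ((1043*r)*H - 1696)/4 = (1043*H*r - 1696)/4 = (-1696 + 1043*H*r)/4 = -424 + 1043*H*r/4)
(d(1322, -329) + 2334685)*(B - 3275838) = ((-424 + (1043/4)*(-329)*1322) + 2334685)*(2806232 - 3275838) = ((-424 - 226820167/2) + 2334685)*(-469606) = (-226821015/2 + 2334685)*(-469606) = -222151645/2*(-469606) = 52161872700935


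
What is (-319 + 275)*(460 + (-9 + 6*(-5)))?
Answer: -18524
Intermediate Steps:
(-319 + 275)*(460 + (-9 + 6*(-5))) = -44*(460 + (-9 - 30)) = -44*(460 - 39) = -44*421 = -18524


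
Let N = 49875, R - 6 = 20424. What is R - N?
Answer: -29445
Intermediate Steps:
R = 20430 (R = 6 + 20424 = 20430)
R - N = 20430 - 1*49875 = 20430 - 49875 = -29445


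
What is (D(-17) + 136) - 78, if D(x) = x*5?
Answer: -27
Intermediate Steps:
D(x) = 5*x
(D(-17) + 136) - 78 = (5*(-17) + 136) - 78 = (-85 + 136) - 78 = 51 - 78 = -27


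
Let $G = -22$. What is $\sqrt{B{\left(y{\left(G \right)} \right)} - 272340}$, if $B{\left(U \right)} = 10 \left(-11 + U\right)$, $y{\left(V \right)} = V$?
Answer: $i \sqrt{272670} \approx 522.18 i$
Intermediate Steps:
$B{\left(U \right)} = -110 + 10 U$
$\sqrt{B{\left(y{\left(G \right)} \right)} - 272340} = \sqrt{\left(-110 + 10 \left(-22\right)\right) - 272340} = \sqrt{\left(-110 - 220\right) - 272340} = \sqrt{-330 - 272340} = \sqrt{-272670} = i \sqrt{272670}$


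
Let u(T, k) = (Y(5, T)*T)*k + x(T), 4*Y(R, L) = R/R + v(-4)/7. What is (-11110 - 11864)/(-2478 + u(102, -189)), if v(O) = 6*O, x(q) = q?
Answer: -15316/6219 ≈ -2.4628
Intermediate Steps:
Y(R, L) = -17/28 (Y(R, L) = (R/R + (6*(-4))/7)/4 = (1 - 24*⅐)/4 = (1 - 24/7)/4 = (¼)*(-17/7) = -17/28)
u(T, k) = T - 17*T*k/28 (u(T, k) = (-17*T/28)*k + T = -17*T*k/28 + T = T - 17*T*k/28)
(-11110 - 11864)/(-2478 + u(102, -189)) = (-11110 - 11864)/(-2478 + (1/28)*102*(28 - 17*(-189))) = -22974/(-2478 + (1/28)*102*(28 + 3213)) = -22974/(-2478 + (1/28)*102*3241) = -22974/(-2478 + 23613/2) = -22974/18657/2 = -22974*2/18657 = -15316/6219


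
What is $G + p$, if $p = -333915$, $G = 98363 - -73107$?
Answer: $-162445$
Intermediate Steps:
$G = 171470$ ($G = 98363 + 73107 = 171470$)
$G + p = 171470 - 333915 = -162445$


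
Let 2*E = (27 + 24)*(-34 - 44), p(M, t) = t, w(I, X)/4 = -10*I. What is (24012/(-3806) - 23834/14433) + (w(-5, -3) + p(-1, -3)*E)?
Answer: 9950833949/1615647 ≈ 6159.0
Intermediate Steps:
w(I, X) = -40*I (w(I, X) = 4*(-10*I) = -40*I)
E = -1989 (E = ((27 + 24)*(-34 - 44))/2 = (51*(-78))/2 = (½)*(-3978) = -1989)
(24012/(-3806) - 23834/14433) + (w(-5, -3) + p(-1, -3)*E) = (24012/(-3806) - 23834/14433) + (-40*(-5) - 3*(-1989)) = (24012*(-1/3806) - 23834*1/14433) + (200 + 5967) = (-12006/1903 - 1402/849) + 6167 = -12861100/1615647 + 6167 = 9950833949/1615647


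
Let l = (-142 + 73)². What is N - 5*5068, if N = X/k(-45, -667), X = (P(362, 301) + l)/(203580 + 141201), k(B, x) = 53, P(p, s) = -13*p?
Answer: -463047778565/18273393 ≈ -25340.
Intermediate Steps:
l = 4761 (l = (-69)² = 4761)
X = 55/344781 (X = (-13*362 + 4761)/(203580 + 141201) = (-4706 + 4761)/344781 = 55*(1/344781) = 55/344781 ≈ 0.00015952)
N = 55/18273393 (N = (55/344781)/53 = (55/344781)*(1/53) = 55/18273393 ≈ 3.0098e-6)
N - 5*5068 = 55/18273393 - 5*5068 = 55/18273393 - 1*25340 = 55/18273393 - 25340 = -463047778565/18273393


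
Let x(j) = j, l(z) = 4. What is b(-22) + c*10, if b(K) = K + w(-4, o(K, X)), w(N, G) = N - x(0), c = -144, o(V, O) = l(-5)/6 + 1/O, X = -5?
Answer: -1466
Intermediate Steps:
o(V, O) = ⅔ + 1/O (o(V, O) = 4/6 + 1/O = 4*(⅙) + 1/O = ⅔ + 1/O)
w(N, G) = N (w(N, G) = N - 1*0 = N + 0 = N)
b(K) = -4 + K (b(K) = K - 4 = -4 + K)
b(-22) + c*10 = (-4 - 22) - 144*10 = -26 - 1440 = -1466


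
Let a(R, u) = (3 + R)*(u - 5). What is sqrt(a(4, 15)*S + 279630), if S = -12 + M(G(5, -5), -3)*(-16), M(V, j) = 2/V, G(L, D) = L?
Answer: sqrt(278342) ≈ 527.58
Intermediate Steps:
a(R, u) = (-5 + u)*(3 + R) (a(R, u) = (3 + R)*(-5 + u) = (-5 + u)*(3 + R))
S = -92/5 (S = -12 + (2/5)*(-16) = -12 - 32/5 = -92/5 ≈ -18.400)
sqrt(a(4, 15)*S + 279630) = sqrt((-15 - 5*4 + 3*15 + 4*15)*(-92/5) + 279630) = sqrt((-15 - 20 + 45 + 60)*(-92/5) + 279630) = sqrt(70*(-92/5) + 279630) = sqrt(-1288 + 279630) = sqrt(278342)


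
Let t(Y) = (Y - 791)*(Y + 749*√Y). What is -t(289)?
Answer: 6537044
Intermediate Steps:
t(Y) = (-791 + Y)*(Y + 749*√Y)
-t(289) = -(289² - 592459*√289 - 791*289 + 749*289^(3/2)) = -(83521 - 592459*17 - 228599 + 749*4913) = -(83521 - 10071803 - 228599 + 3679837) = -1*(-6537044) = 6537044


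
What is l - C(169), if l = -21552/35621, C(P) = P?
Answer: -6041501/35621 ≈ -169.60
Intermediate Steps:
l = -21552/35621 ≈ -0.60504
l - C(169) = -21552/35621 - 1*169 = -21552/35621 - 169 = -6041501/35621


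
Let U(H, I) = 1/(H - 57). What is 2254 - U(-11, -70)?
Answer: 153273/68 ≈ 2254.0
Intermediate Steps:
U(H, I) = 1/(-57 + H)
2254 - U(-11, -70) = 2254 - 1/(-57 - 11) = 2254 - 1/(-68) = 2254 - 1*(-1/68) = 2254 + 1/68 = 153273/68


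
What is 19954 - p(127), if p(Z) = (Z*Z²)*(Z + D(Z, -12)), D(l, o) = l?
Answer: -520269328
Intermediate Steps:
p(Z) = 2*Z⁴ (p(Z) = (Z*Z²)*(Z + Z) = Z³*(2*Z) = 2*Z⁴)
19954 - p(127) = 19954 - 2*127⁴ = 19954 - 2*260144641 = 19954 - 1*520289282 = 19954 - 520289282 = -520269328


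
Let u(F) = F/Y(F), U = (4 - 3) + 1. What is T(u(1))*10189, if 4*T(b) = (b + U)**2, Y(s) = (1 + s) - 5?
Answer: 254725/36 ≈ 7075.7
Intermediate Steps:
Y(s) = -4 + s
U = 2 (U = 1 + 1 = 2)
u(F) = F/(-4 + F)
T(b) = (2 + b)**2/4 (T(b) = (b + 2)**2/4 = (2 + b)**2/4)
T(u(1))*10189 = ((2 + 1/(-4 + 1))**2/4)*10189 = ((2 + 1/(-3))**2/4)*10189 = ((2 + 1*(-1/3))**2/4)*10189 = ((2 - 1/3)**2/4)*10189 = ((5/3)**2/4)*10189 = ((1/4)*(25/9))*10189 = (25/36)*10189 = 254725/36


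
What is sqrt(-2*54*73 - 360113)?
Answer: I*sqrt(367997) ≈ 606.63*I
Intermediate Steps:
sqrt(-2*54*73 - 360113) = sqrt(-108*73 - 360113) = sqrt(-7884 - 360113) = sqrt(-367997) = I*sqrt(367997)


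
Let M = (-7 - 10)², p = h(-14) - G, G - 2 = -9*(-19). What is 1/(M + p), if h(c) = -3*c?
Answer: 1/158 ≈ 0.0063291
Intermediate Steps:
G = 173 (G = 2 - 9*(-19) = 2 + 171 = 173)
p = -131 (p = -3*(-14) - 1*173 = 42 - 173 = -131)
M = 289 (M = (-17)² = 289)
1/(M + p) = 1/(289 - 131) = 1/158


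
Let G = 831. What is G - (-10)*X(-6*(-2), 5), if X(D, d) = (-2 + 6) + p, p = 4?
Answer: 911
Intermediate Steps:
X(D, d) = 8 (X(D, d) = (-2 + 6) + 4 = 4 + 4 = 8)
G - (-10)*X(-6*(-2), 5) = 831 - (-10)*8 = 831 - 1*(-80) = 831 + 80 = 911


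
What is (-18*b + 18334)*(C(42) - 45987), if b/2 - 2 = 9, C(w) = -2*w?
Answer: -826421598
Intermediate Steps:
b = 22 (b = 4 + 2*9 = 4 + 18 = 22)
(-18*b + 18334)*(C(42) - 45987) = (-18*22 + 18334)*(-2*42 - 45987) = (-396 + 18334)*(-84 - 45987) = 17938*(-46071) = -826421598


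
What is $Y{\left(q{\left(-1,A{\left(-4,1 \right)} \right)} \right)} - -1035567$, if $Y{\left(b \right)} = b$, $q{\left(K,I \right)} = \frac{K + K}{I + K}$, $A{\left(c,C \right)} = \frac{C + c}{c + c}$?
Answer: $\frac{5177851}{5} \approx 1.0356 \cdot 10^{6}$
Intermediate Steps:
$A{\left(c,C \right)} = \frac{C + c}{2 c}$
$q{\left(K,I \right)} = \frac{2 K}{I + K}$
$Y{\left(q{\left(-1,A{\left(-4,1 \right)} \right)} \right)} - -1035567 = 2 \left(-1\right) \frac{1}{\frac{1 - 4}{2 \left(-4\right)} - 1} - -1035567 = 2 \left(-1\right) \frac{1}{\frac{1}{2} \left(- \frac{1}{4}\right) \left(-3\right) - 1} + 1035567 = 2 \left(-1\right) \frac{1}{\frac{3}{8} - 1} + 1035567 = 2 \left(-1\right) \frac{1}{- \frac{5}{8}} + 1035567 = 2 \left(-1\right) \left(- \frac{8}{5}\right) + 1035567 = \frac{16}{5} + 1035567 = \frac{5177851}{5}$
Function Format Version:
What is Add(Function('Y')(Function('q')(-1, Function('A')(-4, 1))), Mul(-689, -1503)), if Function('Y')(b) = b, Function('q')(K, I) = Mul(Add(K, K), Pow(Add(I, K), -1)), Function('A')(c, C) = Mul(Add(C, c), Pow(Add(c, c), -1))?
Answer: Rational(5177851, 5) ≈ 1.0356e+6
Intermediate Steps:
Function('A')(c, C) = Mul(Rational(1, 2), Pow(c, -1), Add(C, c)) (Function('A')(c, C) = Mul(Add(C, c), Pow(Mul(2, c), -1)) = Mul(Add(C, c), Mul(Rational(1, 2), Pow(c, -1))) = Mul(Rational(1, 2), Pow(c, -1), Add(C, c)))
Function('q')(K, I) = Mul(2, K, Pow(Add(I, K), -1)) (Function('q')(K, I) = Mul(Mul(2, K), Pow(Add(I, K), -1)) = Mul(2, K, Pow(Add(I, K), -1)))
Add(Function('Y')(Function('q')(-1, Function('A')(-4, 1))), Mul(-689, -1503)) = Add(Mul(2, -1, Pow(Add(Mul(Rational(1, 2), Pow(-4, -1), Add(1, -4)), -1), -1)), Mul(-689, -1503)) = Add(Mul(2, -1, Pow(Add(Mul(Rational(1, 2), Rational(-1, 4), -3), -1), -1)), 1035567) = Add(Mul(2, -1, Pow(Add(Rational(3, 8), -1), -1)), 1035567) = Add(Mul(2, -1, Pow(Rational(-5, 8), -1)), 1035567) = Add(Mul(2, -1, Rational(-8, 5)), 1035567) = Add(Rational(16, 5), 1035567) = Rational(5177851, 5)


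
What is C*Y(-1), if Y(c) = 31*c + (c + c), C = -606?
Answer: 19998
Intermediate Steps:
Y(c) = 33*c (Y(c) = 31*c + 2*c = 33*c)
C*Y(-1) = -19998*(-1) = -606*(-33) = 19998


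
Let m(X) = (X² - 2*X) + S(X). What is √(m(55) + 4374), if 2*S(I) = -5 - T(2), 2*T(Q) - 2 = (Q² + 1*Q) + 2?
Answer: 2*√1821 ≈ 85.346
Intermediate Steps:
T(Q) = 2 + Q/2 + Q²/2 (T(Q) = 1 + ((Q² + 1*Q) + 2)/2 = 1 + ((Q² + Q) + 2)/2 = 1 + ((Q + Q²) + 2)/2 = 1 + (2 + Q + Q²)/2 = 1 + (1 + Q/2 + Q²/2) = 2 + Q/2 + Q²/2)
S(I) = -5 (S(I) = (-5 - (2 + (½)*2 + (½)*2²))/2 = (-5 - (2 + 1 + (½)*4))/2 = (-5 - (2 + 1 + 2))/2 = (-5 - 1*5)/2 = (-5 - 5)/2 = (½)*(-10) = -5)
m(X) = -5 + X² - 2*X (m(X) = (X² - 2*X) - 5 = -5 + X² - 2*X)
√(m(55) + 4374) = √((-5 + 55² - 2*55) + 4374) = √((-5 + 3025 - 110) + 4374) = √(2910 + 4374) = √7284 = 2*√1821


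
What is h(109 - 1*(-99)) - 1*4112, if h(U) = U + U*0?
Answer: -3904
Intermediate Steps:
h(U) = U (h(U) = U + 0 = U)
h(109 - 1*(-99)) - 1*4112 = (109 - 1*(-99)) - 1*4112 = (109 + 99) - 4112 = 208 - 4112 = -3904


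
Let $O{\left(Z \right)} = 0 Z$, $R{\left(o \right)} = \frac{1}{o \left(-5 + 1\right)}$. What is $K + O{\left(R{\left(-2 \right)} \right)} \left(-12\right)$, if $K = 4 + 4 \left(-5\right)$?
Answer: $-16$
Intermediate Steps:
$K = -16$ ($K = 4 - 20 = -16$)
$R{\left(o \right)} = - \frac{1}{4 o}$ ($R{\left(o \right)} = \frac{1}{o \left(-4\right)} = \frac{1}{\left(-4\right) o} = - \frac{1}{4 o}$)
$O{\left(Z \right)} = 0$
$K + O{\left(R{\left(-2 \right)} \right)} \left(-12\right) = -16 + 0 \left(-12\right) = -16 + 0 = -16$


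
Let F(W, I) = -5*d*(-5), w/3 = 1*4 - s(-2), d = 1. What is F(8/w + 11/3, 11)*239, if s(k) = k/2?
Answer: 5975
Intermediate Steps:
s(k) = k/2 (s(k) = k*(1/2) = k/2)
w = 15 (w = 3*(1*4 - (-2)/2) = 3*(4 - 1*(-1)) = 3*(4 + 1) = 3*5 = 15)
F(W, I) = 25 (F(W, I) = -5*1*(-5) = -5*(-5) = 25)
F(8/w + 11/3, 11)*239 = 25*239 = 5975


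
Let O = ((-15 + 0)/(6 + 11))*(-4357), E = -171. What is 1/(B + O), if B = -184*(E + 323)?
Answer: -17/410101 ≈ -4.1453e-5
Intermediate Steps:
O = 65355/17 (O = -15/17*(-4357) = 65355/17 ≈ 3844.4)
B = -27968 (B = -184*(-171 + 323) = -184*152 = -27968)
1/(B + O) = 1/(-27968 + 65355/17) = 1/(-410101/17) = -17/410101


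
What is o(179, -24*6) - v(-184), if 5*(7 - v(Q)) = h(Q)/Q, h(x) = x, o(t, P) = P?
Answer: -754/5 ≈ -150.80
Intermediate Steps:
v(Q) = 34/5 (v(Q) = 7 - Q/(5*Q) = 7 - 1/5*1 = 7 - 1/5 = 34/5)
o(179, -24*6) - v(-184) = -24*6 - 1*34/5 = -144 - 34/5 = -754/5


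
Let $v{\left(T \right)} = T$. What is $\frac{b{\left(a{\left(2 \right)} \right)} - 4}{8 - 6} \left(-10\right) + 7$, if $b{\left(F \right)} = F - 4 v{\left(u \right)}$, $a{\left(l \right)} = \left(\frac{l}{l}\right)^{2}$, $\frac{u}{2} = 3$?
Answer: $142$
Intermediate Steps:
$u = 6$ ($u = 2 \cdot 3 = 6$)
$a{\left(l \right)} = 1$ ($a{\left(l \right)} = 1^{2} = 1$)
$b{\left(F \right)} = -24 + F$ ($b{\left(F \right)} = F - 24 = -24 + F$)
$\frac{b{\left(a{\left(2 \right)} \right)} - 4}{8 - 6} \left(-10\right) + 7 = \frac{\left(-24 + 1\right) - 4}{8 - 6} \left(-10\right) + 7 = \frac{-23 - 4}{2} \left(-10\right) + 7 = \left(-27\right) \frac{1}{2} \left(-10\right) + 7 = \left(- \frac{27}{2}\right) \left(-10\right) + 7 = 135 + 7 = 142$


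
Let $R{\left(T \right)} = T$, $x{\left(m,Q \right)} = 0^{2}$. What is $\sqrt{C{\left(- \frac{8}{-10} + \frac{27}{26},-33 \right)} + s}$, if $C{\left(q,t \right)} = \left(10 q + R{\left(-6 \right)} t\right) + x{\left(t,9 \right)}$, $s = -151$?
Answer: $\frac{5 \sqrt{442}}{13} \approx 8.0861$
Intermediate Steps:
$x{\left(m,Q \right)} = 0$
$C{\left(q,t \right)} = - 6 t + 10 q$ ($C{\left(q,t \right)} = \left(10 q - 6 t\right) + 0 = \left(- 6 t + 10 q\right) + 0 = - 6 t + 10 q$)
$\sqrt{C{\left(- \frac{8}{-10} + \frac{27}{26},-33 \right)} + s} = \sqrt{\left(\left(-6\right) \left(-33\right) + 10 \left(- \frac{8}{-10} + \frac{27}{26}\right)\right) - 151} = \sqrt{\left(198 + 10 \left(\left(-8\right) \left(- \frac{1}{10}\right) + 27 \cdot \frac{1}{26}\right)\right) - 151} = \sqrt{\left(198 + 10 \left(\frac{4}{5} + \frac{27}{26}\right)\right) - 151} = \sqrt{\left(198 + 10 \cdot \frac{239}{130}\right) - 151} = \sqrt{\left(198 + \frac{239}{13}\right) - 151} = \sqrt{\frac{2813}{13} - 151} = \sqrt{\frac{850}{13}} = \frac{5 \sqrt{442}}{13}$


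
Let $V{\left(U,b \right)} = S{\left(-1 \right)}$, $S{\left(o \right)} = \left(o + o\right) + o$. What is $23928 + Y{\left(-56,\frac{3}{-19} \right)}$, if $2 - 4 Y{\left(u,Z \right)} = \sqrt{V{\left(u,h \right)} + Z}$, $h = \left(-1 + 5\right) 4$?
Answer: $\frac{47857}{2} - \frac{i \sqrt{285}}{38} \approx 23929.0 - 0.44426 i$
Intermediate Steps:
$S{\left(o \right)} = 3 o$ ($S{\left(o \right)} = 2 o + o = 3 o$)
$h = 16$ ($h = 4 \cdot 4 = 16$)
$V{\left(U,b \right)} = -3$ ($V{\left(U,b \right)} = 3 \left(-1\right) = -3$)
$Y{\left(u,Z \right)} = \frac{1}{2} - \frac{\sqrt{-3 + Z}}{4}$
$23928 + Y{\left(-56,\frac{3}{-19} \right)} = 23928 + \left(\frac{1}{2} - \frac{\sqrt{-3 + \frac{3}{-19}}}{4}\right) = 23928 + \left(\frac{1}{2} - \frac{\sqrt{-3 + 3 \left(- \frac{1}{19}\right)}}{4}\right) = 23928 + \left(\frac{1}{2} - \frac{\sqrt{-3 - \frac{3}{19}}}{4}\right) = 23928 + \left(\frac{1}{2} - \frac{\sqrt{- \frac{60}{19}}}{4}\right) = 23928 + \left(\frac{1}{2} - \frac{\frac{2}{19} i \sqrt{285}}{4}\right) = 23928 + \left(\frac{1}{2} - \frac{i \sqrt{285}}{38}\right) = \frac{47857}{2} - \frac{i \sqrt{285}}{38}$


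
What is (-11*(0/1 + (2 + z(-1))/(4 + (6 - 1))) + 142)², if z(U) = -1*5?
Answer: 190969/9 ≈ 21219.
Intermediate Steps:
z(U) = -5
(-11*(0/1 + (2 + z(-1))/(4 + (6 - 1))) + 142)² = (-11*(0/1 + (2 - 5)/(4 + (6 - 1))) + 142)² = (-11*(0*1 - 3/(4 + 5)) + 142)² = (-11*(0 - 3/9) + 142)² = (-11*(0 - 3*⅑) + 142)² = (-11*(0 - ⅓) + 142)² = (-11*(-⅓) + 142)² = (11/3 + 142)² = (437/3)² = 190969/9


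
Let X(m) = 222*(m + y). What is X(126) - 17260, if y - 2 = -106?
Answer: -12376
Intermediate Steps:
y = -104 (y = 2 - 106 = -104)
X(m) = -23088 + 222*m (X(m) = 222*(m - 104) = 222*(-104 + m) = -23088 + 222*m)
X(126) - 17260 = (-23088 + 222*126) - 17260 = (-23088 + 27972) - 17260 = 4884 - 17260 = -12376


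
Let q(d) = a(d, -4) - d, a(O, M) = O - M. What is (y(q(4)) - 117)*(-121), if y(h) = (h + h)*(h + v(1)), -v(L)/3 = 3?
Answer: 18997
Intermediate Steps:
v(L) = -9 (v(L) = -3*3 = -9)
q(d) = 4 (q(d) = (d - 1*(-4)) - d = (d + 4) - d = (4 + d) - d = 4)
y(h) = 2*h*(-9 + h) (y(h) = (h + h)*(h - 9) = (2*h)*(-9 + h) = 2*h*(-9 + h))
(y(q(4)) - 117)*(-121) = (2*4*(-9 + 4) - 117)*(-121) = (2*4*(-5) - 117)*(-121) = (-40 - 117)*(-121) = -157*(-121) = 18997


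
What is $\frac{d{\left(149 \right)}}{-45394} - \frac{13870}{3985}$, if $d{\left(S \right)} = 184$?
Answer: $- \frac{63034802}{18089509} \approx -3.4846$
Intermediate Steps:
$\frac{d{\left(149 \right)}}{-45394} - \frac{13870}{3985} = \frac{184}{-45394} - \frac{13870}{3985} = 184 \left(- \frac{1}{45394}\right) - \frac{2774}{797} = - \frac{92}{22697} - \frac{2774}{797} = - \frac{63034802}{18089509}$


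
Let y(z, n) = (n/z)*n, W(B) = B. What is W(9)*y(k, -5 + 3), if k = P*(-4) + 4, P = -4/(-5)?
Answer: 45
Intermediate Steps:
P = ⅘ (P = -4*(-⅕) = ⅘ ≈ 0.80000)
k = ⅘ (k = (⅘)*(-4) + 4 = -16/5 + 4 = ⅘ ≈ 0.80000)
y(z, n) = n²/z
W(9)*y(k, -5 + 3) = 9*((-5 + 3)²/(⅘)) = 9*((-2)²*(5/4)) = 9*(4*(5/4)) = 9*5 = 45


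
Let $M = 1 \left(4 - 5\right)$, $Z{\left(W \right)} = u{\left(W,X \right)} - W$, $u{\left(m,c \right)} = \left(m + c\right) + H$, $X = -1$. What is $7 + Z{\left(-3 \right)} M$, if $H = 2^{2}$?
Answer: $4$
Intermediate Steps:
$H = 4$
$u{\left(m,c \right)} = 4 + c + m$ ($u{\left(m,c \right)} = \left(m + c\right) + 4 = \left(c + m\right) + 4 = 4 + c + m$)
$Z{\left(W \right)} = 3$ ($Z{\left(W \right)} = \left(4 - 1 + W\right) - W = \left(3 + W\right) - W = 3$)
$M = -1$ ($M = 1 \left(-1\right) = -1$)
$7 + Z{\left(-3 \right)} M = 7 + 3 \left(-1\right) = 7 - 3 = 4$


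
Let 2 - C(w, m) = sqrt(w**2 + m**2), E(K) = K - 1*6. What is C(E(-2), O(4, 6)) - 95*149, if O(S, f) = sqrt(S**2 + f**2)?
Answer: -14153 - 2*sqrt(29) ≈ -14164.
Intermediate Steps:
E(K) = -6 + K (E(K) = K - 6 = -6 + K)
C(w, m) = 2 - sqrt(m**2 + w**2) (C(w, m) = 2 - sqrt(w**2 + m**2) = 2 - sqrt(m**2 + w**2))
C(E(-2), O(4, 6)) - 95*149 = (2 - sqrt((sqrt(4**2 + 6**2))**2 + (-6 - 2)**2)) - 95*149 = (2 - sqrt((sqrt(16 + 36))**2 + (-8)**2)) - 14155 = (2 - sqrt((sqrt(52))**2 + 64)) - 14155 = (2 - sqrt((2*sqrt(13))**2 + 64)) - 14155 = (2 - sqrt(52 + 64)) - 14155 = (2 - sqrt(116)) - 14155 = (2 - 2*sqrt(29)) - 14155 = -14153 - 2*sqrt(29)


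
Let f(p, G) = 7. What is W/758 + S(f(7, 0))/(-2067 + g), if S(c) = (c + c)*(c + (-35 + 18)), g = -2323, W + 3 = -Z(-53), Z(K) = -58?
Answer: 34757/332762 ≈ 0.10445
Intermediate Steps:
W = 55 (W = -3 - 1*(-58) = -3 + 58 = 55)
S(c) = 2*c*(-17 + c) (S(c) = (2*c)*(c - 17) = (2*c)*(-17 + c) = 2*c*(-17 + c))
W/758 + S(f(7, 0))/(-2067 + g) = 55/758 + (2*7*(-17 + 7))/(-2067 - 2323) = 55*(1/758) + (2*7*(-10))/(-4390) = 55/758 - 140*(-1/4390) = 55/758 + 14/439 = 34757/332762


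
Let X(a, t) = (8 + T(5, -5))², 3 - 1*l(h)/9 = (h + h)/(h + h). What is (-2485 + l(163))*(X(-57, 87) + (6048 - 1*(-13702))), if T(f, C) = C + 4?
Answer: -48844133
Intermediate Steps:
l(h) = 18 (l(h) = 27 - 9*(h + h)/(h + h) = 27 - 9*2*h/(2*h) = 27 - 9*2*h*1/(2*h) = 27 - 9*1 = 27 - 9 = 18)
T(f, C) = 4 + C
X(a, t) = 49 (X(a, t) = (8 + (4 - 5))² = (8 - 1)² = 7² = 49)
(-2485 + l(163))*(X(-57, 87) + (6048 - 1*(-13702))) = (-2485 + 18)*(49 + (6048 - 1*(-13702))) = -2467*(49 + (6048 + 13702)) = -2467*(49 + 19750) = -2467*19799 = -48844133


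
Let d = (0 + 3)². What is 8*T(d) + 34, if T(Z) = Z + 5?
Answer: 146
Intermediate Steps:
d = 9 (d = 3² = 9)
T(Z) = 5 + Z
8*T(d) + 34 = 8*(5 + 9) + 34 = 8*14 + 34 = 112 + 34 = 146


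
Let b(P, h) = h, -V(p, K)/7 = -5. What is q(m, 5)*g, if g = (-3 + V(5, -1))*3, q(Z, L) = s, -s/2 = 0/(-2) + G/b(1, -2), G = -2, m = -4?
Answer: -192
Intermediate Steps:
V(p, K) = 35 (V(p, K) = -7*(-5) = 35)
s = -2 (s = -2*(0/(-2) - 2/(-2)) = -2*(0*(-1/2) - 2*(-1/2)) = -2*(0 + 1) = -2*1 = -2)
q(Z, L) = -2
g = 96 (g = (-3 + 35)*3 = 32*3 = 96)
q(m, 5)*g = -2*96 = -192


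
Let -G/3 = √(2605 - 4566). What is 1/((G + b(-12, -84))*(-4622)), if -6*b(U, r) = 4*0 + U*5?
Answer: -5/41017939 - 3*I*√1961/82035878 ≈ -1.219e-7 - 1.6194e-6*I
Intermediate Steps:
G = -3*I*√1961 (G = -3*√(2605 - 4566) = -3*I*√1961 ≈ -132.85*I)
b(U, r) = -5*U/6 (b(U, r) = -(4*0 + U*5)/6 = -(0 + 5*U)/6 = -5*U/6)
1/((G + b(-12, -84))*(-4622)) = 1/(-3*I*√1961 - ⅚*(-12)*(-4622)) = -1/4622/(-3*I*√1961 + 10) = -1/4622/(10 - 3*I*√1961) = -1/(4622*(10 - 3*I*√1961))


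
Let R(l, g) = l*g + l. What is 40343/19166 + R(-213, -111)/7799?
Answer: 69426767/13588694 ≈ 5.1092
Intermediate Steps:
R(l, g) = l + g*l (R(l, g) = g*l + l = l + g*l)
40343/19166 + R(-213, -111)/7799 = 40343/19166 - 213*(1 - 111)/7799 = 40343*(1/19166) - 213*(-110)*(1/7799) = 40343/19166 + 23430*(1/7799) = 40343/19166 + 2130/709 = 69426767/13588694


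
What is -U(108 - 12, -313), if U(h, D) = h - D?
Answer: -409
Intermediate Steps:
-U(108 - 12, -313) = -((108 - 12) - 1*(-313)) = -(96 + 313) = -1*409 = -409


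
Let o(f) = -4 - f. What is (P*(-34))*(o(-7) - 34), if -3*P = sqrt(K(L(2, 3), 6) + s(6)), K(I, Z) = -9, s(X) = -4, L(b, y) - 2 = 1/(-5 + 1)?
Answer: -1054*I*sqrt(13)/3 ≈ -1266.8*I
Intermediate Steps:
L(b, y) = 7/4 (L(b, y) = 2 + 1/(-5 + 1) = 2 + 1/(-4) = 2 - 1/4 = 7/4)
P = -I*sqrt(13)/3 (P = -sqrt(-9 - 4)/3 = -I*sqrt(13)/3 ≈ -1.2019*I)
(P*(-34))*(o(-7) - 34) = (-I*sqrt(13)/3*(-34))*((-4 - 1*(-7)) - 34) = (34*I*sqrt(13)/3)*((-4 + 7) - 34) = (34*I*sqrt(13)/3)*(3 - 34) = (34*I*sqrt(13)/3)*(-31) = -1054*I*sqrt(13)/3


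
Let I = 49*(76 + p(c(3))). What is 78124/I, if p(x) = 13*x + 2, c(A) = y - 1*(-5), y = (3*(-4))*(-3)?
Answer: 78124/29939 ≈ 2.6094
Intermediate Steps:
y = 36 (y = -12*(-3) = 36)
c(A) = 41 (c(A) = 36 - 1*(-5) = 36 + 5 = 41)
p(x) = 2 + 13*x
I = 29939 (I = 49*(76 + (2 + 13*41)) = 49*(76 + (2 + 533)) = 49*(76 + 535) = 49*611 = 29939)
78124/I = 78124/29939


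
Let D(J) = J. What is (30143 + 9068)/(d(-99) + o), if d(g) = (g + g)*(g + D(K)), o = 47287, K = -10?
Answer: 39211/68869 ≈ 0.56936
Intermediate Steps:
d(g) = 2*g*(-10 + g) (d(g) = (g + g)*(g - 10) = (2*g)*(-10 + g) = 2*g*(-10 + g))
(30143 + 9068)/(d(-99) + o) = (30143 + 9068)/(2*(-99)*(-10 - 99) + 47287) = 39211/(2*(-99)*(-109) + 47287) = 39211/(21582 + 47287) = 39211/68869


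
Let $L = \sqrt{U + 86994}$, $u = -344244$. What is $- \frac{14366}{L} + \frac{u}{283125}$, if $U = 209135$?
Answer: $- \frac{114748}{94375} - \frac{14366 \sqrt{296129}}{296129} \approx -27.615$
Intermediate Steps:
$L = \sqrt{296129}$ ($L = \sqrt{209135 + 86994} = \sqrt{296129} \approx 544.18$)
$- \frac{14366}{L} + \frac{u}{283125} = - \frac{14366}{\sqrt{296129}} - \frac{344244}{283125} = - 14366 \frac{\sqrt{296129}}{296129} - \frac{114748}{94375} = - \frac{14366 \sqrt{296129}}{296129} - \frac{114748}{94375} = - \frac{114748}{94375} - \frac{14366 \sqrt{296129}}{296129}$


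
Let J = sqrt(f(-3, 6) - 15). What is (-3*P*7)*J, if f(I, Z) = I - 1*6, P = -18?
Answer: 756*I*sqrt(6) ≈ 1851.8*I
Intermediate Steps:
f(I, Z) = -6 + I (f(I, Z) = I - 6 = -6 + I)
J = 2*I*sqrt(6) (J = sqrt((-6 - 3) - 15) = sqrt(-9 - 15) = sqrt(-24) = 2*I*sqrt(6) ≈ 4.899*I)
(-3*P*7)*J = (-3*(-18)*7)*(2*I*sqrt(6)) = (54*7)*(2*I*sqrt(6)) = 378*(2*I*sqrt(6)) = 756*I*sqrt(6)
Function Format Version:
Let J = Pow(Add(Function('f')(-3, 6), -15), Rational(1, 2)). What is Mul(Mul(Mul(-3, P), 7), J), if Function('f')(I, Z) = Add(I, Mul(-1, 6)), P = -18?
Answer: Mul(756, I, Pow(6, Rational(1, 2))) ≈ Mul(1851.8, I)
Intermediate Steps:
Function('f')(I, Z) = Add(-6, I) (Function('f')(I, Z) = Add(I, -6) = Add(-6, I))
J = Mul(2, I, Pow(6, Rational(1, 2))) (J = Pow(Add(Add(-6, -3), -15), Rational(1, 2)) = Pow(Add(-9, -15), Rational(1, 2)) = Pow(-24, Rational(1, 2)) = Mul(2, I, Pow(6, Rational(1, 2))) ≈ Mul(4.8990, I))
Mul(Mul(Mul(-3, P), 7), J) = Mul(Mul(Mul(-3, -18), 7), Mul(2, I, Pow(6, Rational(1, 2)))) = Mul(Mul(54, 7), Mul(2, I, Pow(6, Rational(1, 2)))) = Mul(378, Mul(2, I, Pow(6, Rational(1, 2)))) = Mul(756, I, Pow(6, Rational(1, 2)))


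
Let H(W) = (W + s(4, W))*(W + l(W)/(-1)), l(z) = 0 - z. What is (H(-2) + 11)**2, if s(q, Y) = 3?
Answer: 49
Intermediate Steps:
l(z) = -z
H(W) = 2*W*(3 + W) (H(W) = (W + 3)*(W - W/(-1)) = (3 + W)*(W - W*(-1)) = (3 + W)*(W + W) = (3 + W)*(2*W) = 2*W*(3 + W))
(H(-2) + 11)**2 = (2*(-2)*(3 - 2) + 11)**2 = (2*(-2)*1 + 11)**2 = (-4 + 11)**2 = 7**2 = 49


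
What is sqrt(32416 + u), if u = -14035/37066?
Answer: sqrt(44535444726786)/37066 ≈ 180.04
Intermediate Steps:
u = -14035/37066 (u = -14035*1/37066 = -14035/37066 ≈ -0.37865)
sqrt(32416 + u) = sqrt(32416 - 14035/37066) = sqrt(1201517421/37066) = sqrt(44535444726786)/37066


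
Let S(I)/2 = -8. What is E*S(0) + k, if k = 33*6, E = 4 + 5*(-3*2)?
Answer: 614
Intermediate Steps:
E = -26 (E = 4 + 5*(-6) = 4 - 30 = -26)
k = 198
S(I) = -16 (S(I) = 2*(-8) = -16)
E*S(0) + k = -26*(-16) + 198 = 416 + 198 = 614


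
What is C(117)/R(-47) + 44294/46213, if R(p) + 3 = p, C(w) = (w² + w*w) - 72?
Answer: -629838739/1155325 ≈ -545.16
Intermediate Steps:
C(w) = -72 + 2*w² (C(w) = (w² + w²) - 72 = 2*w² - 72 = -72 + 2*w²)
R(p) = -3 + p
C(117)/R(-47) + 44294/46213 = (-72 + 2*117²)/(-3 - 47) + 44294/46213 = (-72 + 2*13689)/(-50) + 44294*(1/46213) = (-72 + 27378)*(-1/50) + 44294/46213 = 27306*(-1/50) + 44294/46213 = -13653/25 + 44294/46213 = -629838739/1155325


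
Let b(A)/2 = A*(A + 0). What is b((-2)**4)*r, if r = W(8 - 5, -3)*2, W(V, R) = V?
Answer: 3072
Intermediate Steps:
b(A) = 2*A**2 (b(A) = 2*(A*(A + 0)) = 2*(A*A) = 2*A**2)
r = 6 (r = (8 - 5)*2 = 3*2 = 6)
b((-2)**4)*r = (2*((-2)**4)**2)*6 = (2*16**2)*6 = (2*256)*6 = 512*6 = 3072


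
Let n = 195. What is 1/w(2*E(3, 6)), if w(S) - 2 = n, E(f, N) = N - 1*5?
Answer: 1/197 ≈ 0.0050761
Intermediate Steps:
E(f, N) = -5 + N (E(f, N) = N - 5 = -5 + N)
w(S) = 197 (w(S) = 2 + 195 = 197)
1/w(2*E(3, 6)) = 1/197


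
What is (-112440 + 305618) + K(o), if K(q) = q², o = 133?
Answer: 210867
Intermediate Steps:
(-112440 + 305618) + K(o) = (-112440 + 305618) + 133² = 193178 + 17689 = 210867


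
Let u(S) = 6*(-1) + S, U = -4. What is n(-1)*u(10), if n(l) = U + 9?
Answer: 20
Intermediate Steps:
n(l) = 5 (n(l) = -4 + 9 = 5)
u(S) = -6 + S
n(-1)*u(10) = 5*(-6 + 10) = 5*4 = 20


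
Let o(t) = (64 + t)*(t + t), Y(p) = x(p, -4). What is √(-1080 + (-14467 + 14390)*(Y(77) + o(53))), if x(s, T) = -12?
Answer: I*√955110 ≈ 977.3*I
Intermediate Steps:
Y(p) = -12
o(t) = 2*t*(64 + t) (o(t) = (64 + t)*(2*t) = 2*t*(64 + t))
√(-1080 + (-14467 + 14390)*(Y(77) + o(53))) = √(-1080 + (-14467 + 14390)*(-12 + 2*53*(64 + 53))) = √(-1080 - 77*(-12 + 2*53*117)) = √(-1080 - 77*(-12 + 12402)) = √(-1080 - 77*12390) = √(-1080 - 954030) = √(-955110) = I*√955110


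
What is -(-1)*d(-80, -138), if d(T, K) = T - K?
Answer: 58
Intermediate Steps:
-(-1)*d(-80, -138) = -(-1)*(-80 - 1*(-138)) = -(-1)*(-80 + 138) = -(-1)*58 = -1*(-58) = 58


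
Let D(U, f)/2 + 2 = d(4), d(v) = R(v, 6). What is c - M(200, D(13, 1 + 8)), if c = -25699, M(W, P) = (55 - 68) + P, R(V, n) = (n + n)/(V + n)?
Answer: -128422/5 ≈ -25684.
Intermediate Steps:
R(V, n) = 2*n/(V + n) (R(V, n) = (2*n)/(V + n) = 2*n/(V + n))
d(v) = 12/(6 + v) (d(v) = 2*6/(v + 6) = 2*6/(6 + v) = 12/(6 + v))
D(U, f) = -8/5 (D(U, f) = -4 + 2*(12/(6 + 4)) = -4 + 2*(12/10) = -4 + 2*(12*(⅒)) = -4 + 2*(6/5) = -4 + 12/5 = -8/5)
M(W, P) = -13 + P
c - M(200, D(13, 1 + 8)) = -25699 - (-13 - 8/5) = -25699 - 1*(-73/5) = -25699 + 73/5 = -128422/5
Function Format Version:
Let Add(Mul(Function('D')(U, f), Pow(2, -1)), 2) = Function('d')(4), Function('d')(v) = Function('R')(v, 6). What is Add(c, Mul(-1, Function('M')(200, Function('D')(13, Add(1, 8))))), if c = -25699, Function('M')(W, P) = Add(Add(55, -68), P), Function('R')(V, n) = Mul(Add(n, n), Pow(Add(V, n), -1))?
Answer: Rational(-128422, 5) ≈ -25684.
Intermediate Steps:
Function('R')(V, n) = Mul(2, n, Pow(Add(V, n), -1)) (Function('R')(V, n) = Mul(Mul(2, n), Pow(Add(V, n), -1)) = Mul(2, n, Pow(Add(V, n), -1)))
Function('d')(v) = Mul(12, Pow(Add(6, v), -1)) (Function('d')(v) = Mul(2, 6, Pow(Add(v, 6), -1)) = Mul(2, 6, Pow(Add(6, v), -1)) = Mul(12, Pow(Add(6, v), -1)))
Function('D')(U, f) = Rational(-8, 5) (Function('D')(U, f) = Add(-4, Mul(2, Mul(12, Pow(Add(6, 4), -1)))) = Add(-4, Mul(2, Mul(12, Pow(10, -1)))) = Add(-4, Mul(2, Mul(12, Rational(1, 10)))) = Add(-4, Mul(2, Rational(6, 5))) = Add(-4, Rational(12, 5)) = Rational(-8, 5))
Function('M')(W, P) = Add(-13, P)
Add(c, Mul(-1, Function('M')(200, Function('D')(13, Add(1, 8))))) = Add(-25699, Mul(-1, Add(-13, Rational(-8, 5)))) = Add(-25699, Mul(-1, Rational(-73, 5))) = Add(-25699, Rational(73, 5)) = Rational(-128422, 5)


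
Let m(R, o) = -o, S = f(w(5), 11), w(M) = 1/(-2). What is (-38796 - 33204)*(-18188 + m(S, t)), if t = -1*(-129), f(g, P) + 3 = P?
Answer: 1318824000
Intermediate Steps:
w(M) = -½
f(g, P) = -3 + P
S = 8 (S = -3 + 11 = 8)
t = 129
(-38796 - 33204)*(-18188 + m(S, t)) = (-38796 - 33204)*(-18188 - 1*129) = -72000*(-18188 - 129) = -72000*(-18317) = 1318824000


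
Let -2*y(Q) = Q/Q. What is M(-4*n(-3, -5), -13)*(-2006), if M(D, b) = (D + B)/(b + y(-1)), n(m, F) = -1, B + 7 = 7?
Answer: 16048/27 ≈ 594.37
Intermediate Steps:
y(Q) = -½ (y(Q) = -Q/(2*Q) = -½*1 = -½)
B = 0 (B = -7 + 7 = 0)
M(D, b) = D/(-½ + b) (M(D, b) = (D + 0)/(b - ½) = D/(-½ + b))
M(-4*n(-3, -5), -13)*(-2006) = (2*(-4*(-1))/(-1 + 2*(-13)))*(-2006) = (2*4/(-1 - 26))*(-2006) = (2*4/(-27))*(-2006) = (2*4*(-1/27))*(-2006) = -8/27*(-2006) = 16048/27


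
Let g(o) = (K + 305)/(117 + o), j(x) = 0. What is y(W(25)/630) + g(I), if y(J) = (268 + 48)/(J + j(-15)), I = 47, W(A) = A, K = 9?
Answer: 3265697/410 ≈ 7965.1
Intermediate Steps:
y(J) = 316/J (y(J) = (268 + 48)/(J + 0) = 316/J)
g(o) = 314/(117 + o) (g(o) = (9 + 305)/(117 + o) = 314/(117 + o))
y(W(25)/630) + g(I) = 316/((25/630)) + 314/(117 + 47) = 316/((25*(1/630))) + 314/164 = 316/(5/126) + 314*(1/164) = 316*(126/5) + 157/82 = 39816/5 + 157/82 = 3265697/410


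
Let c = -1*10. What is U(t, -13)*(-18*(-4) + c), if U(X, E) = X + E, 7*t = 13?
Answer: -4836/7 ≈ -690.86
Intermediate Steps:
t = 13/7 (t = (1/7)*13 = 13/7 ≈ 1.8571)
c = -10
U(X, E) = E + X
U(t, -13)*(-18*(-4) + c) = (-13 + 13/7)*(-18*(-4) - 10) = -78*(-9*(-8) - 10)/7 = -78*(72 - 10)/7 = -78/7*62 = -4836/7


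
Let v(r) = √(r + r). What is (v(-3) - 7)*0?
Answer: 0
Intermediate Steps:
v(r) = √2*√r (v(r) = √(2*r) = √2*√r)
(v(-3) - 7)*0 = (√2*√(-3) - 7)*0 = (√2*(I*√3) - 7)*0 = (I*√6 - 7)*0 = (-7 + I*√6)*0 = 0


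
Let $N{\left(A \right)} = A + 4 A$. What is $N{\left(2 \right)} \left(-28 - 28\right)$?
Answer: $-560$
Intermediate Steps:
$N{\left(A \right)} = 5 A$
$N{\left(2 \right)} \left(-28 - 28\right) = 5 \cdot 2 \left(-28 - 28\right) = 10 \left(-56\right) = -560$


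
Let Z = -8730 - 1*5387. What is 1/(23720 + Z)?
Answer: 1/9603 ≈ 0.00010413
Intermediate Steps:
Z = -14117 (Z = -8730 - 5387 = -14117)
1/(23720 + Z) = 1/(23720 - 14117) = 1/9603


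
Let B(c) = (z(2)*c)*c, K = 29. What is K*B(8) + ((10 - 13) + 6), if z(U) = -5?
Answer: -9277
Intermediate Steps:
B(c) = -5*c² (B(c) = (-5*c)*c = -5*c²)
K*B(8) + ((10 - 13) + 6) = 29*(-5*8²) + ((10 - 13) + 6) = 29*(-5*64) + (-3 + 6) = 29*(-320) + 3 = -9280 + 3 = -9277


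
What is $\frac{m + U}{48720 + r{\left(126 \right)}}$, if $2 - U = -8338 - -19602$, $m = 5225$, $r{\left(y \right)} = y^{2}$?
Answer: $- \frac{6037}{64596} \approx -0.093458$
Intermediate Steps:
$U = -11262$ ($U = 2 - \left(-8338 - -19602\right) = 2 - \left(-8338 + 19602\right) = 2 - 11264 = -11262$)
$\frac{m + U}{48720 + r{\left(126 \right)}} = \frac{5225 - 11262}{48720 + 126^{2}} = - \frac{6037}{48720 + 15876} = - \frac{6037}{64596}$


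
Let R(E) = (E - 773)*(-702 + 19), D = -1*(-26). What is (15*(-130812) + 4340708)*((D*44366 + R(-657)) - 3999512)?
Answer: -4446196661568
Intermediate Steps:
D = 26
R(E) = 527959 - 683*E (R(E) = (-773 + E)*(-683) = 527959 - 683*E)
(15*(-130812) + 4340708)*((D*44366 + R(-657)) - 3999512) = (15*(-130812) + 4340708)*((26*44366 + (527959 - 683*(-657))) - 3999512) = (-1962180 + 4340708)*((1153516 + (527959 + 448731)) - 3999512) = 2378528*((1153516 + 976690) - 3999512) = 2378528*(2130206 - 3999512) = 2378528*(-1869306) = -4446196661568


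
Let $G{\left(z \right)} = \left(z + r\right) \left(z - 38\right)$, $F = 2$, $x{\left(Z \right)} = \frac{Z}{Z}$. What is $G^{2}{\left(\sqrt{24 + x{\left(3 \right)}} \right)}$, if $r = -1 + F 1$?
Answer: $39204$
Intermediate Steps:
$x{\left(Z \right)} = 1$
$r = 1$ ($r = -1 + 2 \cdot 1 = -1 + 2 = 1$)
$G{\left(z \right)} = \left(1 + z\right) \left(-38 + z\right)$ ($G{\left(z \right)} = \left(z + 1\right) \left(z - 38\right) = \left(1 + z\right) \left(-38 + z\right)$)
$G^{2}{\left(\sqrt{24 + x{\left(3 \right)}} \right)} = \left(-38 + \left(\sqrt{24 + 1}\right)^{2} - 37 \sqrt{24 + 1}\right)^{2} = \left(-38 + \left(\sqrt{25}\right)^{2} - 37 \sqrt{25}\right)^{2} = \left(-38 + 5^{2} - 185\right)^{2} = \left(-38 + 25 - 185\right)^{2} = \left(-198\right)^{2} = 39204$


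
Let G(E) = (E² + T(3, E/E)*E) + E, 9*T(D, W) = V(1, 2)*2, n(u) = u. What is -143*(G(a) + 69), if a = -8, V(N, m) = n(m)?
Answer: -156299/9 ≈ -17367.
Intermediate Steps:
V(N, m) = m
T(D, W) = 4/9 (T(D, W) = (2*2)/9 = (⅑)*4 = 4/9)
G(E) = E² + 13*E/9 (G(E) = (E² + 4*E/9) + E = E² + 13*E/9)
-143*(G(a) + 69) = -143*((⅑)*(-8)*(13 + 9*(-8)) + 69) = -143*((⅑)*(-8)*(13 - 72) + 69) = -143*((⅑)*(-8)*(-59) + 69) = -143*(472/9 + 69) = -143*1093/9 = -156299/9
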